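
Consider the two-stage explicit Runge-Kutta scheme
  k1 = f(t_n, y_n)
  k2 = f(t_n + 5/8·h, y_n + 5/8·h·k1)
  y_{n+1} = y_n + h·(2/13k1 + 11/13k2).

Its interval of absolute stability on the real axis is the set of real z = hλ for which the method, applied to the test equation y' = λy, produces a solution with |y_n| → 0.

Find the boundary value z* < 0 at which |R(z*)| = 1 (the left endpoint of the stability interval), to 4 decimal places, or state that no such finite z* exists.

With y'=λy (z=hλ):
  k1=λy_n ⇒ h·k1=z·y_n;  k2=λ(1+5/8z)y_n ⇒ h·k2=z(1+5/8z)y_n
  y_{n+1}/y_n = 1 + 2/13z + 11/13z(1+5/8z) = 1 + z + 55/104z²
  R(z) = 1 + z + 55/104z².

Need |R(x)|<1, x<0.
x=-1.44: |R|=0.6566
R=1: x+55/104x²=0 ⇒ x=−104/55=-1.8909; min R=1−1/(4·55/104)=0.5273>−1
Confirm numerically:
  x=-1.436: |R|=0.65453 <1
  x=-1.417: |R|=0.64486 <1
  x=-1.054: |R|=0.53350 <1
  x=-2.065: |R|=1.19012 >1
  x=-1.935: |R|=1.04512 >1
Interval (-1.8909, 0).

left endpoint -1.8909.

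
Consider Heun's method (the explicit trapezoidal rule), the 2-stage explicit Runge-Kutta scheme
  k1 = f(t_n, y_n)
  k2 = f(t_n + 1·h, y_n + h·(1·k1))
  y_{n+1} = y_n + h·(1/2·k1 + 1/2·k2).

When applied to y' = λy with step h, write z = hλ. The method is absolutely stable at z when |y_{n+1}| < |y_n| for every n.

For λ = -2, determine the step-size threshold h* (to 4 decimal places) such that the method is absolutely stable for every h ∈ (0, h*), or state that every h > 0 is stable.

With y'=λy (z=hλ):
  order 2, 2-stage ⇒ R(z)=1+z+z^2/2
  (e.g. R(-1.11)=0.50605, |R|=0.50605)

Boundary: |R(x)|=1, x<0.
x=-1.11: |R|=0.5060
|R(-2.08)|=1.0832 |R(-1.87)|=0.8785 |R(-1.01)|=0.5000
Bisect:
  x_lo=-2.8322 |R|=2.1784  x_hi=-0.3833 |R|=0.6901
  mid=-1.60774 |R|=0.68468 →hi
  mid=-2.21996 |R|=1.24415 →lo
  mid=-1.91385 |R|=0.91756 →hi
  mid=-2.06691 |R|=1.06914 →lo
  mid=-1.99038 |R|=0.99042 →hi
  mid=-2.02864 |R|=1.02905 →lo
  mid=-2.00951 |R|=1.00956 →lo
  mid=-1.99994 |R|=0.99994 →hi
  ...
  [-2.00009,-1.99994] ⇒ x*=-2.0000
Interval (-2.0000, 0).

(-2.0000,0); λ=-2 ⇒ h* = 1.0000.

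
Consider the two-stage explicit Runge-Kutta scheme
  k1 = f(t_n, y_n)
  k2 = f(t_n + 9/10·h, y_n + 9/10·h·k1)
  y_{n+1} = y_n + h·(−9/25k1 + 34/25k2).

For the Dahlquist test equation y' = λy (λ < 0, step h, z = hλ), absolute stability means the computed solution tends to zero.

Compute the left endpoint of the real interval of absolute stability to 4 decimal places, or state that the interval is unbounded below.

Test eqn y'=λy, z=hλ:
  k1=λy_n ⇒ h·k1=z·y_n;  k2=λ(1+9/10z)y_n ⇒ h·k2=z(1+9/10z)y_n
  y_{n+1}/y_n = 1 − 9/25z + 34/25z(1+9/10z) = 1 + z + 153/125z²
  Hence R(z) = 1 + z + 153/125z².

Need |R(x)|<1, x<0.
x=-0.98: |R|=1.1955
R=1: x+153/125x²=0 ⇒ x=−125/153=-0.8170; min R=1−1/(4·153/125)=0.7958>−1
Confirm numerically:
  x=-0.708: |R|=0.90555 <1
  x=-0.661: |R|=0.87379 <1
  x=-0.495: |R|=0.80491 <1
  x=-0.374: |R|=0.79721 <1
  x=-1.245: |R|=1.65223 >1
  x=-1.157: |R|=1.48151 >1
  x=-0.991: |R|=1.21107 >1
Interval (-0.8170, 0).

left endpoint -0.8170.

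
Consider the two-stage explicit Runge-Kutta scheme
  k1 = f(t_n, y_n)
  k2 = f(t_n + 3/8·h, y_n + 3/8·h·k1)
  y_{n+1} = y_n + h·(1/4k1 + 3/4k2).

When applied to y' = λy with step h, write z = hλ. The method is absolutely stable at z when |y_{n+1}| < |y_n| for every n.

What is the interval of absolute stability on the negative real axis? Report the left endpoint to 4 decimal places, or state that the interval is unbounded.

z∈(-3.5556,0).

Test eqn y'=λy, z=hλ:
  k1=λy_n ⇒ h·k1=z·y_n;  k2=λ(1+3/8z)y_n ⇒ h·k2=z(1+3/8z)y_n
  y_{n+1}/y_n = 1 + 1/4z + 3/4z(1+3/8z) = 1 + z + 9/32z²
  ⇒ R(z) = 1 + z + 9/32z².

Solve |R(x)|<1 on ℝ⁻.
x=-0.68: |R|=0.4500
R=1: x+9/32x²=0 ⇒ x=−32/9=-3.5556; min R=1−1/(4·9/32)=0.1111>−1
Confirm numerically:
  x=-2.530: |R|=0.27025 <1
  x=-2.509: |R|=0.26149 <1
  x=-1.781: |R|=0.11111 <1
  x=-3.982: |R|=1.47759 >1
  x=-3.953: |R|=1.44187 >1
So |R|<1 on (-3.5556, 0).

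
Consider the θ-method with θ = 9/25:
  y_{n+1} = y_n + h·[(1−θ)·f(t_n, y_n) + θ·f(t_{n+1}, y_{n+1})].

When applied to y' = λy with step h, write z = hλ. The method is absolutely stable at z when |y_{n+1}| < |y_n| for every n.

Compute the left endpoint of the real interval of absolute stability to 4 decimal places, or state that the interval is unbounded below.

z* = -7.1429.

On y'=λy, z=hλ:
  y_{n+1} = y_n + z·[16/25·y_n + 9/25·y_{n+1}] ⇒ (1 − 9/25z)y_{n+1} = (1 + 16/25z)y_n
  Hence R(z) = (1 + 16/25z)/(1 − 9/25z).

Boundary: |R(x)|=1, x<0.
x=-1.31: |R|=0.1098
R=−1: 1+16/25x = −1+9/25x ⇒ -7/25x=2 ⇒ x=2/(-7/25)=-7.1429
Confirm numerically:
  x=-6.730: |R|=0.96623 <1
  x=-4.829: |R|=0.76341 <1
  x=-3.688: |R|=0.58441 <1
  x=-3.273: |R|=0.50256 <1
  x=-7.475: |R|=1.02520 >1
  x=-7.258: |R|=1.00892 >1
Interval (-7.1429, 0).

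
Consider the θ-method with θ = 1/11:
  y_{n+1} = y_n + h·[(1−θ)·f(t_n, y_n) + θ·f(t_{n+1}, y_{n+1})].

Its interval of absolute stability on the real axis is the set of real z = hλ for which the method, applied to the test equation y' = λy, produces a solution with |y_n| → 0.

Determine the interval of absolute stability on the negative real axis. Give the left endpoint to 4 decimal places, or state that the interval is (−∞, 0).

(-2.4444, 0).

Set f=λy, z=hλ:
  y_{n+1} = y_n + z·[10/11·y_n + 1/11·y_{n+1}] ⇒ (1 − 1/11z)y_{n+1} = (1 + 10/11z)y_n
  so R(z) = (1 + 10/11z)/(1 − 1/11z).

Find x<0 with |R(x)|<1.
x=-1.69: |R|=0.4649
R=−1: 1+10/11x = −1+1/11x ⇒ -9/11x=2 ⇒ x=2/(-9/11)=-2.4444
Confirm numerically:
  x=-2.029: |R|=0.71302 <1
  x=-2.024: |R|=0.70946 <1
  x=-1.797: |R|=0.54466 <1
  x=-2.880: |R|=1.28242 >1
  x=-2.729: |R|=1.18654 >1
  x=-2.551: |R|=1.07077 >1
Stable set (-2.4444, 0).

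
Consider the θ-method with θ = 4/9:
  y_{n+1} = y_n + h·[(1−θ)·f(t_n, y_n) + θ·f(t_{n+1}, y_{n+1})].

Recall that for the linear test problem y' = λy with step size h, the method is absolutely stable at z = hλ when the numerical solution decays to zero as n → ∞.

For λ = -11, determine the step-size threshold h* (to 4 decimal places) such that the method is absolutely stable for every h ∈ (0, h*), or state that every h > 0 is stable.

Set f=λy, z=hλ:
  y_{n+1} = y_n + z·[5/9·y_n + 4/9·y_{n+1}] ⇒ (1 − 4/9z)y_{n+1} = (1 + 5/9z)y_n
  so R(z) = (1 + 5/9z)/(1 − 4/9z).

Need |R(x)|<1, x<0.
x=-1.47: |R|=0.1109
R=−1: 1+5/9x = −1+4/9x ⇒ -1/9x=2 ⇒ x=2/(-1/9)=-18.0000
Confirm numerically:
  x=-13.395: |R|=0.92641 <1
  x=-13.305: |R|=0.92454 <1
  x=-7.735: |R|=0.74299 <1
  x=-18.245: |R|=1.00299 >1
  x=-18.023: |R|=1.00028 >1
So |R|<1 on (-18.0000, 0).

(-18.0000,0); λ=-11 ⇒ h* = (18)/11 = 1.6364.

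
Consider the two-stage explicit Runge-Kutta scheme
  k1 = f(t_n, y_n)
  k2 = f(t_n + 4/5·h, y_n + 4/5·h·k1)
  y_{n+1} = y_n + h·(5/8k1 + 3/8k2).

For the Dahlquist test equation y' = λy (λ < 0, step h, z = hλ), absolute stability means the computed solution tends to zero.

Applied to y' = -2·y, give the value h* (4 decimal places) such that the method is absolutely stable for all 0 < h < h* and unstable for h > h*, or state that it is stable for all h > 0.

(-3.3333,0); λ=-2 ⇒ h* = (10/3)/2 = 1.6667.

Set f=λy, z=hλ:
  k1=λy_n ⇒ h·k1=z·y_n;  k2=λ(1+4/5z)y_n ⇒ h·k2=z(1+4/5z)y_n
  y_{n+1}/y_n = 1 + 5/8z + 3/8z(1+4/5z) = 1 + z + 3/10z²
  R(z) = 1 + z + 3/10z².

Boundary: |R(x)|=1, x<0.
x=-0.55: |R|=0.5408
R=1: x+3/10x²=0 ⇒ x=−10/3=-3.3333; min R=1−1/(4·3/10)=0.1667>−1
Confirm numerically:
  x=-2.405: |R|=0.33021 <1
  x=-1.690: |R|=0.16683 <1
  x=-1.518: |R|=0.17330 <1
  x=-3.850: |R|=1.59675 >1
  x=-3.635: |R|=1.32897 >1
  x=-3.401: |R|=1.06904 >1
Stable set (-3.3333, 0).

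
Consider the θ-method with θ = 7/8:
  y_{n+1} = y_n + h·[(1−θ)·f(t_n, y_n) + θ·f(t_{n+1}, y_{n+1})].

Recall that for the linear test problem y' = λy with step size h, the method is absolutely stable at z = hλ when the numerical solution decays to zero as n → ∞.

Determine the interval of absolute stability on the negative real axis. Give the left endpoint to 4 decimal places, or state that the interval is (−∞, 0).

On y'=λy, z=hλ:
  y_{n+1} = y_n + z·[1/8·y_n + 7/8·y_{n+1}] ⇒ (1 − 7/8z)y_{n+1} = (1 + 1/8z)y_n
  Hence R(z) = (1 + 1/8z)/(1 − 7/8z).

Find x<0 with |R(x)|<1.
x=-0.98: |R|=0.4724
x=-2: |R|=0.2727
x=-10: |R|=0.0256
x=-100: |R|=0.1299
θ=7/8≥1/2 ⇒ |1+1/8x|<|1−7/8x| ∀x<0 ⇒ stable on all of ℝ⁻.

(−∞, 0) — no finite endpoint.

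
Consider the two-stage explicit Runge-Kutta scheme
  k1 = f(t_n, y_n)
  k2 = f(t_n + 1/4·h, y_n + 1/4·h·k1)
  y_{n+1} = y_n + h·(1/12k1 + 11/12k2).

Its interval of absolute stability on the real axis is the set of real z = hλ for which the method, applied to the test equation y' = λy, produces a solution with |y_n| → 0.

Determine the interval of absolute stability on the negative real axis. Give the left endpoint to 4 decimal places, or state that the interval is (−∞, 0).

Set f=λy, z=hλ:
  k1=λy_n ⇒ h·k1=z·y_n;  k2=λ(1+1/4z)y_n ⇒ h·k2=z(1+1/4z)y_n
  y_{n+1}/y_n = 1 + 1/12z + 11/12z(1+1/4z) = 1 + z + 11/48z²
  Hence R(z) = 1 + z + 11/48z².

Solve |R(x)|<1 on ℝ⁻.
x=-0.47: |R|=0.5806
R=1: x+11/48x²=0 ⇒ x=−48/11=-4.3636; min R=1−1/(4·11/48)=-0.0909>−1
Confirm numerically:
  x=-2.936: |R|=0.03944 <1
  x=-2.733: |R|=0.02129 <1
  x=-2.514: |R|=0.06562 <1
  x=-4.802: |R|=1.48240 >1
  x=-4.584: |R|=1.23149 >1
Stable set (-4.3636, 0).

(-4.3636, 0).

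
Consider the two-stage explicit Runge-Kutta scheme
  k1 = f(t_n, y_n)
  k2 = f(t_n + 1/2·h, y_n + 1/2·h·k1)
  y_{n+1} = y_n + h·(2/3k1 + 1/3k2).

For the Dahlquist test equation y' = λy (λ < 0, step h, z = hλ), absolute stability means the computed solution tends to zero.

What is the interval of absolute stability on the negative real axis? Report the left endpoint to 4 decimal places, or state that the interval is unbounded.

z∈(-6.0000,0).

Set f=λy, z=hλ:
  k1=λy_n ⇒ h·k1=z·y_n;  k2=λ(1+1/2z)y_n ⇒ h·k2=z(1+1/2z)y_n
  y_{n+1}/y_n = 1 + 2/3z + 1/3z(1+1/2z) = 1 + z + 1/6z²
  ⇒ R(z) = 1 + z + 1/6z².

Need |R(x)|<1, x<0.
x=-1.74: |R|=0.2354
R=1: x+1/6x²=0 ⇒ x=−6=-6.0000; min R=1−1/(4·1/6)=-0.5000>−1
Confirm numerically:
  x=-5.907: |R|=0.90844 <1
  x=-4.858: |R|=0.07536 <1
  x=-4.677: |R|=0.03128 <1
  x=-3.261: |R|=0.48865 <1
  x=-6.580: |R|=1.63607 >1
  x=-6.438: |R|=1.46997 >1
  x=-6.070: |R|=1.07082 >1
Stable set (-6.0000, 0).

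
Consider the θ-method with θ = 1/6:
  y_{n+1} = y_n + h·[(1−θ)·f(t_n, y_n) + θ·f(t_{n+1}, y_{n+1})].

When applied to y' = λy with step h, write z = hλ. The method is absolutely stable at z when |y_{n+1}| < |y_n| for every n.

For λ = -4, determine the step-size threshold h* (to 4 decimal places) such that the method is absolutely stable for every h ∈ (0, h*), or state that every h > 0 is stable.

(-3.0000,0); λ=-4 ⇒ h* = (3)/4 = 0.7500.

Set f=λy, z=hλ:
  y_{n+1} = y_n + z·[5/6·y_n + 1/6·y_{n+1}] ⇒ (1 − 1/6z)y_{n+1} = (1 + 5/6z)y_n
  so R(z) = (1 + 5/6z)/(1 − 1/6z).

Boundary: |R(x)|=1, x<0.
x=-0.95: |R|=0.1799
R=−1: 1+5/6x = −1+1/6x ⇒ -2/3x=2 ⇒ x=2/(-2/3)=-3.0000
Confirm numerically:
  x=-2.575: |R|=0.80175 <1
  x=-2.360: |R|=0.69378 <1
  x=-2.061: |R|=0.53405 <1
  x=-3.599: |R|=1.24961 >1
  x=-3.368: |R|=1.15713 >1
  x=-3.057: |R|=1.02517 >1
So |R|<1 on (-3.0000, 0).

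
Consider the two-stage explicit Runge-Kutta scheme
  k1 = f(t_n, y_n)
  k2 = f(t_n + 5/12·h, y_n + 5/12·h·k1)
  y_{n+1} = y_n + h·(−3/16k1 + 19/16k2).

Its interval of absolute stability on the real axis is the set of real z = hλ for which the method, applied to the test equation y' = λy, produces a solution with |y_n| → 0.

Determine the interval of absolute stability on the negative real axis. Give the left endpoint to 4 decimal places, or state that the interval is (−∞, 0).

Test eqn y'=λy, z=hλ:
  k1=λy_n ⇒ h·k1=z·y_n;  k2=λ(1+5/12z)y_n ⇒ h·k2=z(1+5/12z)y_n
  y_{n+1}/y_n = 1 − 3/16z + 19/16z(1+5/12z) = 1 + z + 95/192z²
  Hence R(z) = 1 + z + 95/192z².

Solve |R(x)|<1 on ℝ⁻.
x=-1.45: |R|=0.5903
R=1: x+95/192x²=0 ⇒ x=−192/95=-2.0211; min R=1−1/(4·95/192)=0.4947>−1
Confirm numerically:
  x=-1.459: |R|=0.59425 <1
  x=-1.286: |R|=0.53228 <1
  x=-0.888: |R|=0.50217 <1
  x=-2.420: |R|=1.47770 >1
  x=-2.341: |R|=1.37060 >1
Stable set (-2.0211, 0).

z∈(-2.0211,0).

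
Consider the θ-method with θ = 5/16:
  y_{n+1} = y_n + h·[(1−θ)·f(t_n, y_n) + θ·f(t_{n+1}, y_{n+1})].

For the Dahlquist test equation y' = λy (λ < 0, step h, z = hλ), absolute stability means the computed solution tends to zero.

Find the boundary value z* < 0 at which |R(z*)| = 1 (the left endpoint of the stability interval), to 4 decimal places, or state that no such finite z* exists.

With y'=λy (z=hλ):
  y_{n+1} = y_n + z·[11/16·y_n + 5/16·y_{n+1}] ⇒ (1 − 5/16z)y_{n+1} = (1 + 11/16z)y_n
  R(z) = (1 + 11/16z)/(1 − 5/16z).

Solve |R(x)|<1 on ℝ⁻.
x=-1.34: |R|=0.0555
R=−1: 1+11/16x = −1+5/16x ⇒ -3/8x=2 ⇒ x=2/(-3/8)=-5.3333
Confirm numerically:
  x=-4.703: |R|=0.90429 <1
  x=-4.237: |R|=0.82310 <1
  x=-3.379: |R|=0.64353 <1
  x=-5.669: |R|=1.04542 >1
  x=-5.408: |R|=1.01041 >1
Interval (-5.3333, 0).

z* = -5.3333.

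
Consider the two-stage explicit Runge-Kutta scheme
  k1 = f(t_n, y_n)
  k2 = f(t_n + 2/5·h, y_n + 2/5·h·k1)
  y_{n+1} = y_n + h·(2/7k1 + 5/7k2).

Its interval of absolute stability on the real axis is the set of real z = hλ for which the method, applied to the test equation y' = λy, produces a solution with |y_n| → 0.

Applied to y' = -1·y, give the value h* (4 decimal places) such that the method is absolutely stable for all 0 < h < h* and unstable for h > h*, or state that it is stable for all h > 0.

Set f=λy, z=hλ:
  k1=λy_n ⇒ h·k1=z·y_n;  k2=λ(1+2/5z)y_n ⇒ h·k2=z(1+2/5z)y_n
  y_{n+1}/y_n = 1 + 2/7z + 5/7z(1+2/5z) = 1 + z + 2/7z²
  so R(z) = 1 + z + 2/7z².

Find x<0 with |R(x)|<1.
x=-1.11: |R|=0.2420
R=1: x+2/7x²=0 ⇒ x=−7/2=-3.5000; min R=1−1/(4·2/7)=0.1250>−1
Confirm numerically:
  x=-2.366: |R|=0.23342 <1
  x=-1.879: |R|=0.12975 <1
  x=-1.677: |R|=0.12652 <1
  x=-3.690: |R|=1.20031 >1
  x=-3.660: |R|=1.16731 >1
  x=-3.637: |R|=1.14236 >1
Stable set (-3.5000, 0).

(-3.5000,0); λ=-1 ⇒ h* = (7/2)/1 = 3.5000.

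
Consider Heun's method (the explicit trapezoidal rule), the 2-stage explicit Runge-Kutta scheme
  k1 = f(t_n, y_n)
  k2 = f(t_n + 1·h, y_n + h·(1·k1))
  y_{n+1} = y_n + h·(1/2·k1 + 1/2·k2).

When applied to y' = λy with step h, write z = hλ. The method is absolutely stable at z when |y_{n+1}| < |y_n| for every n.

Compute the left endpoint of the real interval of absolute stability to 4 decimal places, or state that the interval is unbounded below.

With y'=λy (z=hλ):
  order 2, 2-stage ⇒ R(z)=1+z+z^2/2
  (e.g. R(-1.69)=0.73805, |R|=0.73805)

Solve |R(x)|<1 on ℝ⁻.
x=-1.69: |R|=0.7380
|R(-1.74)|=0.7738 |R(-0.68)|=0.5512 |R(-0.67)|=0.5544
Bisect:
  x_lo=-2.5204 |R|=1.6558  x_hi=-0.1177 |R|=0.8892
  mid=-1.31904 |R|=0.55089 →hi
  mid=-1.91972 |R|=0.92294 →hi
  mid=-2.22006 |R|=1.24427 →lo
  mid=-2.06989 |R|=1.07233 →lo
  mid=-1.99480 |R|=0.99482 →hi
  mid=-2.03235 |R|=1.03287 →lo
  mid=-2.01358 |R|=1.01367 →lo
  mid=-2.00419 |R|=1.00420 →lo
  ...
  [-2.00008,-1.99994] ⇒ x*=-2.0000
So |R|<1 on (-2.0000, 0).

left endpoint -2.0000.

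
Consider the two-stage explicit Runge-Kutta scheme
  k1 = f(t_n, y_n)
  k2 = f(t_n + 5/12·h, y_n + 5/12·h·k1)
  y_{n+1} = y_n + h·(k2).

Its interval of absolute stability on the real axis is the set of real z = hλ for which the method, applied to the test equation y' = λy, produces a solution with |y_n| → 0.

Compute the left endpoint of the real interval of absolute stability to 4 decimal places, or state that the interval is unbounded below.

z* = -2.4000.

Set f=λy, z=hλ:
  k1=λy_n ⇒ h·k1=z·y_n;  k2=λ(1+5/12z)y_n ⇒ h·k2=z(1+5/12z)y_n
  y_{n+1}/y_n = 1 + z(1+5/12z) = 1 + z + 5/12z²
  Hence R(z) = 1 + z + 5/12z².

Find x<0 with |R(x)|<1.
x=-1.44: |R|=0.4240
R=1: x+5/12x²=0 ⇒ x=−12/5=-2.4000; min R=1−1/(4·5/12)=0.4000>−1
Confirm numerically:
  x=-2.164: |R|=0.78721 <1
  x=-1.456: |R|=0.42731 <1
  x=-1.156: |R|=0.40081 <1
  x=-2.862: |R|=1.55094 >1
  x=-2.581: |R|=1.19465 >1
  x=-2.550: |R|=1.15938 >1
Stable set (-2.4000, 0).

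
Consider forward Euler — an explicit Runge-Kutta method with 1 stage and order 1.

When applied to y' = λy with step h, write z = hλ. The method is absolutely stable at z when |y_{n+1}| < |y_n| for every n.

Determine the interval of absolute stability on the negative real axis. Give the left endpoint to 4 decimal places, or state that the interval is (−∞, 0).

z∈(-2.0000,0).

On y'=λy, z=hλ:
  order 1, 1-stage ⇒ R(z)=1+z
  (e.g. R(-1.46)=-0.46000, |R|=0.46000)

Need |R(x)|<1, x<0.
x=-1.46: |R|=0.4600
|R(-1.87)|=0.8700 |R(-0.99)|=0.0100 |R(-0.96)|=0.0400
Bisect:
  x_lo=-2.7520 |R|=1.7520  x_hi=-0.1751 |R|=0.8249
  mid=-1.46355 |R|=0.46355 →hi
  mid=-2.10778 |R|=1.10778 →lo
  mid=-1.78566 |R|=0.78566 →hi
  mid=-1.94672 |R|=0.94672 →hi
  mid=-2.02725 |R|=1.02725 →lo
  mid=-1.98698 |R|=0.98698 →hi
  mid=-2.00712 |R|=1.00712 →lo
  mid=-1.99705 |R|=0.99705 →hi
  mid=-2.00208 |R|=1.00208 →lo
  ...
  [-2.00004,-1.99988] ⇒ x*=-2.0000
Interval (-2.0000, 0).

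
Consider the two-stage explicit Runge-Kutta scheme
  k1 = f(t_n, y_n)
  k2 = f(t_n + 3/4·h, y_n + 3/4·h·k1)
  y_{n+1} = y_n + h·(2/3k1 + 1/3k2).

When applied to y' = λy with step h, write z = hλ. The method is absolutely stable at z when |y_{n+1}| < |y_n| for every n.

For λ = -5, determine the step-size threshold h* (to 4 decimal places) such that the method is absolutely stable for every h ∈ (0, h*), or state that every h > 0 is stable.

(-4.0000,0); λ=-5 ⇒ h* = (4)/5 = 0.8000.

On y'=λy, z=hλ:
  k1=λy_n ⇒ h·k1=z·y_n;  k2=λ(1+3/4z)y_n ⇒ h·k2=z(1+3/4z)y_n
  y_{n+1}/y_n = 1 + 2/3z + 1/3z(1+3/4z) = 1 + z + 1/4z²
  ⇒ R(z) = 1 + z + 1/4z².

Solve |R(x)|<1 on ℝ⁻.
x=-1.18: |R|=0.1681
R=1: x+1/4x²=0 ⇒ x=−4=-4.0000; min R=1−1/(4·1/4)=0.0000>−1
Confirm numerically:
  x=-3.950: |R|=0.95063 <1
  x=-2.977: |R|=0.23863 <1
  x=-2.894: |R|=0.19981 <1
  x=-4.409: |R|=1.45082 >1
  x=-4.155: |R|=1.16101 >1
  x=-4.081: |R|=1.08264 >1
Interval (-4.0000, 0).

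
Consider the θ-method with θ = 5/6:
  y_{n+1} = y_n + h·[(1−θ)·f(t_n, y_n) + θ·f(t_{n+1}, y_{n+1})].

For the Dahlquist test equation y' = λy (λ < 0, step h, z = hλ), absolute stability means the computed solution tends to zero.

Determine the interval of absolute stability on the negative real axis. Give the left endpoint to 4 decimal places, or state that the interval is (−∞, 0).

interval (−∞, 0).

Set f=λy, z=hλ:
  y_{n+1} = y_n + z·[1/6·y_n + 5/6·y_{n+1}] ⇒ (1 − 5/6z)y_{n+1} = (1 + 1/6z)y_n
  R(z) = (1 + 1/6z)/(1 − 5/6z).

Boundary: |R(x)|=1, x<0.
x=-1.12: |R|=0.4207
x=-2: |R|=0.2500
x=-10: |R|=0.0714
x=-100: |R|=0.1858
θ=5/6≥1/2 ⇒ |1+1/6x|<|1−5/6x| ∀x<0 ⇒ interval (−∞,0).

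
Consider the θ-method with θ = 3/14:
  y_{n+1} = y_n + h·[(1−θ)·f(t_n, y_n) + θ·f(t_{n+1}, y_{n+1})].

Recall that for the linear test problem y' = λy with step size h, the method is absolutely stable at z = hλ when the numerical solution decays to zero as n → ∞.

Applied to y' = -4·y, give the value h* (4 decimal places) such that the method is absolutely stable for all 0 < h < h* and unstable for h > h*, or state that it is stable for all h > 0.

(-3.5000,0); λ=-4 ⇒ h* = (7/2)/4 = 0.8750.

Test eqn y'=λy, z=hλ:
  y_{n+1} = y_n + z·[11/14·y_n + 3/14·y_{n+1}] ⇒ (1 − 3/14z)y_{n+1} = (1 + 11/14z)y_n
  Hence R(z) = (1 + 11/14z)/(1 − 3/14z).

Boundary: |R(x)|=1, x<0.
x=-1.54: |R|=0.1579
R=−1: 1+11/14x = −1+3/14x ⇒ -4/7x=2 ⇒ x=2/(-4/7)=-3.5000
Confirm numerically:
  x=-2.673: |R|=0.69953 <1
  x=-2.400: |R|=0.58491 <1
  x=-1.785: |R|=0.29114 <1
  x=-3.947: |R|=1.13838 >1
  x=-3.869: |R|=1.11528 >1
  x=-3.676: |R|=1.05626 >1
So |R|<1 on (-3.5000, 0).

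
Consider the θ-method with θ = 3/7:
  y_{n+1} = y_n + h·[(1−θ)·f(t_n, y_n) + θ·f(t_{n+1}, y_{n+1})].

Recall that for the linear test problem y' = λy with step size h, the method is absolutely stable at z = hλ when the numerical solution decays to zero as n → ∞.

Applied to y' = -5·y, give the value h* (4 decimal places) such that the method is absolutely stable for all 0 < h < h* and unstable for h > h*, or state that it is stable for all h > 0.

(-14.0000,0); λ=-5 ⇒ h* = (14)/5 = 2.8000.

On y'=λy, z=hλ:
  y_{n+1} = y_n + z·[4/7·y_n + 3/7·y_{n+1}] ⇒ (1 − 3/7z)y_{n+1} = (1 + 4/7z)y_n
  Hence R(z) = (1 + 4/7z)/(1 − 3/7z).

Boundary: |R(x)|=1, x<0.
x=-1.68: |R|=0.0233
R=−1: 1+4/7x = −1+3/7x ⇒ -1/7x=2 ⇒ x=2/(-1/7)=-14.0000
Confirm numerically:
  x=-10.619: |R|=0.91299 <1
  x=-6.528: |R|=0.71893 <1
  x=-6.523: |R|=0.71858 <1
  x=-14.531: |R|=1.01050 >1
  x=-14.326: |R|=1.00652 >1
So |R|<1 on (-14.0000, 0).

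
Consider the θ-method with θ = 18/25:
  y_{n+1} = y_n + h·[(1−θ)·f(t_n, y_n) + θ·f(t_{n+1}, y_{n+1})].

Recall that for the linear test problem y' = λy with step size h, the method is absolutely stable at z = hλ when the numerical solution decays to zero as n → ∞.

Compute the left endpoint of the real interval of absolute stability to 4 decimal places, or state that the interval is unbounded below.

unbounded; (−∞, 0).

With y'=λy (z=hλ):
  y_{n+1} = y_n + z·[7/25·y_n + 18/25·y_{n+1}] ⇒ (1 − 18/25z)y_{n+1} = (1 + 7/25z)y_n
  ⇒ R(z) = (1 + 7/25z)/(1 − 18/25z).

Find x<0 with |R(x)|<1.
x=-0.68: |R|=0.5435
x=-2: |R|=0.1803
x=-10: |R|=0.2195
x=-100: |R|=0.3699
θ=18/25≥1/2 ⇒ |1+7/25x|<|1−18/25x| ∀x<0 ⇒ interval (−∞,0).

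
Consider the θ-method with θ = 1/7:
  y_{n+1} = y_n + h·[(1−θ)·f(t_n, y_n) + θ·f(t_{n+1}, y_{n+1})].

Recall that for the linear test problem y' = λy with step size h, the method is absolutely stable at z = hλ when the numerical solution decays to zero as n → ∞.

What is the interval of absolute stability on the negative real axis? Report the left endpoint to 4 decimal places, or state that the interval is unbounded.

On y'=λy, z=hλ:
  y_{n+1} = y_n + z·[6/7·y_n + 1/7·y_{n+1}] ⇒ (1 − 1/7z)y_{n+1} = (1 + 6/7z)y_n
  so R(z) = (1 + 6/7z)/(1 − 1/7z).

Find x<0 with |R(x)|<1.
x=-0.88: |R|=0.2183
R=−1: 1+6/7x = −1+1/7x ⇒ -5/7x=2 ⇒ x=2/(-5/7)=-2.8000
Confirm numerically:
  x=-2.671: |R|=0.93331 <1
  x=-2.452: |R|=0.81591 <1
  x=-2.447: |R|=0.81317 <1
  x=-1.926: |R|=0.51042 <1
  x=-3.126: |R|=1.16097 >1
  x=-2.872: |R|=1.03647 >1
So |R|<1 on (-2.8000, 0).

(-2.8000, 0).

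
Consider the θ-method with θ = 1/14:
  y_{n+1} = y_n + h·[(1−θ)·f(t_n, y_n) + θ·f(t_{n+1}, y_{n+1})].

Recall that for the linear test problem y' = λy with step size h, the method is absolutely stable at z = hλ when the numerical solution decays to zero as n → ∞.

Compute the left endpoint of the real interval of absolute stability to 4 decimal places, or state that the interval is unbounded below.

With y'=λy (z=hλ):
  y_{n+1} = y_n + z·[13/14·y_n + 1/14·y_{n+1}] ⇒ (1 − 1/14z)y_{n+1} = (1 + 13/14z)y_n
  so R(z) = (1 + 13/14z)/(1 − 1/14z).

Need |R(x)|<1, x<0.
x=-1.31: |R|=0.1979
R=−1: 1+13/14x = −1+1/14x ⇒ -6/7x=2 ⇒ x=2/(-6/7)=-2.3333
Confirm numerically:
  x=-1.473: |R|=0.33277 <1
  x=-1.371: |R|=0.24872 <1
  x=-0.941: |R|=0.11827 <1
  x=-2.460: |R|=1.09235 >1
  x=-2.396: |R|=1.04586 >1
Stable set (-2.3333, 0).

left endpoint -2.3333.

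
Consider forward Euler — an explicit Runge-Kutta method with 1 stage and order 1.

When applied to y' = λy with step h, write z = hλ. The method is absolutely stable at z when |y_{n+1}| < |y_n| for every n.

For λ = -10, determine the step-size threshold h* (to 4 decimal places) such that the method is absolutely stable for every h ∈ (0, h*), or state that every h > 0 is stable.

With y'=λy (z=hλ):
  order 1, 1-stage ⇒ R(z)=1+z
  (e.g. R(-0.6)=0.40000, |R|=0.40000)

Find x<0 with |R(x)|<1.
x=-0.6: |R|=0.4000
|R(-2.13)|=1.1300 |R(-0.65)|=0.3500 |R(-0.61)|=0.3900
Bisect:
  x_lo=-2.3047 |R|=1.3047  x_hi=-0.2453 |R|=0.7547
  mid=-1.27501 |R|=0.27501 →hi
  mid=-1.78984 |R|=0.78984 →hi
  mid=-2.04726 |R|=1.04726 →lo
  mid=-1.91855 |R|=0.91855 →hi
  mid=-1.98290 |R|=0.98290 →hi
  mid=-2.01508 |R|=1.01508 →lo
  mid=-1.99899 |R|=0.99899 →hi
  mid=-2.00704 |R|=1.00704 →lo
  mid=-2.00301 |R|=1.00301 →lo
  mid=-2.00100 |R|=1.00100 →lo
  ...
  [-2.00012,-2.00000] ⇒ x*=-2.0000
So |R|<1 on (-2.0000, 0).

(-2.0000,0); λ=-10 ⇒ h* = 0.2000.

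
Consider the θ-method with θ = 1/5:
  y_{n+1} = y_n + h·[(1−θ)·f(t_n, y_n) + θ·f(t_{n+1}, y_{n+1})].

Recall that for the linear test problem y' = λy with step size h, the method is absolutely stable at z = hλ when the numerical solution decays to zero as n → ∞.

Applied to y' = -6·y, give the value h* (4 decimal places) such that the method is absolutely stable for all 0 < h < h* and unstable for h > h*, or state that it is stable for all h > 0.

(-3.3333,0); λ=-6 ⇒ h* = (10/3)/6 = 0.5556.

With y'=λy (z=hλ):
  y_{n+1} = y_n + z·[4/5·y_n + 1/5·y_{n+1}] ⇒ (1 − 1/5z)y_{n+1} = (1 + 4/5z)y_n
  so R(z) = (1 + 4/5z)/(1 − 1/5z).

Solve |R(x)|<1 on ℝ⁻.
x=-0.3: |R|=0.7170
R=−1: 1+4/5x = −1+1/5x ⇒ -3/5x=2 ⇒ x=2/(-3/5)=-3.3333
Confirm numerically:
  x=-2.817: |R|=0.80184 <1
  x=-2.578: |R|=0.70098 <1
  x=-2.563: |R|=0.69443 <1
  x=-1.392: |R|=0.08886 <1
  x=-3.825: |R|=1.16714 >1
  x=-3.734: |R|=1.13762 >1
  x=-3.388: |R|=1.01955 >1
Stable set (-3.3333, 0).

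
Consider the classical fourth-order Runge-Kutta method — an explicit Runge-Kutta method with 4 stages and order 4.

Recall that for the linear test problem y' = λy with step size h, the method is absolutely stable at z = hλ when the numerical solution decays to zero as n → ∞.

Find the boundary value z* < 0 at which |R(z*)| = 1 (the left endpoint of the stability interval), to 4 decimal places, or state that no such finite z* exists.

z* = -2.7853.

Set f=λy, z=hλ:
  order 4, 4-stage ⇒ R(z)=1+z+z^2/2+z^3/6+z^4/24
  (e.g. R(-0.82)=0.44314, |R|=0.44314)

Need |R(x)|<1, x<0.
x=-0.82: |R|=0.4431
|R(-1.89)|=0.3025 |R(-1.38)|=0.2853 |R(-0.51)|=0.6008
Bisect:
  x_lo=-3.4226 |R|=2.4699  x_hi=-0.3617 |R|=0.6965
  mid=-1.89215 |R|=0.30299 →hi
  mid=-2.65736 |R|=0.82364 →hi
  mid=-3.03997 |R|=1.45696 →lo
  mid=-2.84867 |R|=1.09983 →lo
  mid=-2.75301 |R|=0.95241 →hi
  mid=-2.80084 |R|=1.02369 →lo
  mid=-2.77693 |R|=0.98746 →hi
  mid=-2.78888 |R|=1.00543 →lo
  mid=-2.78291 |R|=0.99640 →hi
  ...
  [-2.78533,-2.78515] ⇒ x*=-2.7853
So |R|<1 on (-2.7853, 0).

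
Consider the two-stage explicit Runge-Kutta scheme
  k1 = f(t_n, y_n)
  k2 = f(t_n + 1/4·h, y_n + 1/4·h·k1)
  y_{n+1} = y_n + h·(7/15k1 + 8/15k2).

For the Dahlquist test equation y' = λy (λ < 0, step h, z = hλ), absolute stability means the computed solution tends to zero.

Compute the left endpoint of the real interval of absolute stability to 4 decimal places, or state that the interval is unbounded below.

On y'=λy, z=hλ:
  k1=λy_n ⇒ h·k1=z·y_n;  k2=λ(1+1/4z)y_n ⇒ h·k2=z(1+1/4z)y_n
  y_{n+1}/y_n = 1 + 7/15z + 8/15z(1+1/4z) = 1 + z + 2/15z²
  R(z) = 1 + z + 2/15z².

Solve |R(x)|<1 on ℝ⁻.
x=-0.56: |R|=0.4818
R=1: x+2/15x²=0 ⇒ x=−15/2=-7.5000; min R=1−1/(4·2/15)=-0.8750>−1
Confirm numerically:
  x=-7.288: |R|=0.79399 <1
  x=-4.057: |R|=0.86243 <1
  x=-3.735: |R|=0.87497 <1
  x=-8.098: |R|=1.64568 >1
  x=-7.912: |R|=1.43463 >1
So |R|<1 on (-7.5000, 0).

z* = -7.5000.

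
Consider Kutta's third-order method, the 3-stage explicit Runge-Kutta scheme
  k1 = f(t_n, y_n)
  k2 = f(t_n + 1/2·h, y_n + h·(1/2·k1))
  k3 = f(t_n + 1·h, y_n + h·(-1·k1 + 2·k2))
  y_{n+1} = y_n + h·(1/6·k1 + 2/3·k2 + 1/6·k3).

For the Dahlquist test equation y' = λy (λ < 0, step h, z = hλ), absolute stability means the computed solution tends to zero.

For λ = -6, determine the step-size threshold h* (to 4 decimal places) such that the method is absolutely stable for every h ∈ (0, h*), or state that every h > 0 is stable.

(-2.5127,0); λ=-6 ⇒ h* = 0.4188.

Test eqn y'=λy, z=hλ:
  order 3, 3-stage ⇒ R(z)=1+z+z^2/2+z^3/6
  (e.g. R(-1.05)=0.30831, |R|=0.30831)

Boundary: |R(x)|=1, x<0.
x=-1.05: |R|=0.3083
|R(-1.61)|=0.0095 |R(-1.21)|=0.2268 |R(-0.84)|=0.4140
Bisect:
  x_lo=-3.2642 |R|=2.7334  x_hi=-0.3508 |R|=0.7036
  mid=-1.80749 |R|=0.15816 →hi
  mid=-2.53585 |R|=1.03840 →lo
  mid=-2.17167 |R|=0.52058 →hi
  mid=-2.35376 |R|=0.75705 →hi
  mid=-2.44481 |R|=0.89173 →hi
  mid=-2.49033 |R|=0.96352 →hi
  mid=-2.51309 |R|=1.00057 →lo
  ...
  [-2.51291,-2.51273] ⇒ x*=-2.5127
Stable set (-2.5127, 0).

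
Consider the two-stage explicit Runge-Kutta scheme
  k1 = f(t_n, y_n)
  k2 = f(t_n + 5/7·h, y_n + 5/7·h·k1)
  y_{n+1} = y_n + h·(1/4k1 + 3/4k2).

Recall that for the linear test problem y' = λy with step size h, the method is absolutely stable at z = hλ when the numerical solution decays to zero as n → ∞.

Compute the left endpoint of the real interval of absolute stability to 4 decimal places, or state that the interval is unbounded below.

With y'=λy (z=hλ):
  k1=λy_n ⇒ h·k1=z·y_n;  k2=λ(1+5/7z)y_n ⇒ h·k2=z(1+5/7z)y_n
  y_{n+1}/y_n = 1 + 1/4z + 3/4z(1+5/7z) = 1 + z + 15/28z²
  R(z) = 1 + z + 15/28z².

Solve |R(x)|<1 on ℝ⁻.
x=-1.05: |R|=0.5406
R=1: x+15/28x²=0 ⇒ x=−28/15=-1.8667; min R=1−1/(4·15/28)=0.5333>−1
Confirm numerically:
  x=-1.828: |R|=0.96213 <1
  x=-1.815: |R|=0.94976 <1
  x=-1.498: |R|=0.70415 <1
  x=-2.448: |R|=1.76238 >1
  x=-2.064: |R|=1.21819 >1
Stable set (-1.8667, 0).

left endpoint -1.8667.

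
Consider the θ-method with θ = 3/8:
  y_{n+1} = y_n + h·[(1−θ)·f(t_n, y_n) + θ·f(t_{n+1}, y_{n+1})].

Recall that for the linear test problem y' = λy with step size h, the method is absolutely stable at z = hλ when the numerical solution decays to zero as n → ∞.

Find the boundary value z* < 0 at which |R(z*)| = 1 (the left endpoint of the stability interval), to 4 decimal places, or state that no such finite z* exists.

Test eqn y'=λy, z=hλ:
  y_{n+1} = y_n + z·[5/8·y_n + 3/8·y_{n+1}] ⇒ (1 − 3/8z)y_{n+1} = (1 + 5/8z)y_n
  R(z) = (1 + 5/8z)/(1 − 3/8z).

Boundary: |R(x)|=1, x<0.
x=-0.46: |R|=0.6077
R=−1: 1+5/8x = −1+3/8x ⇒ -1/4x=2 ⇒ x=2/(-1/4)=-8.0000
Confirm numerically:
  x=-6.915: |R|=0.92451 <1
  x=-6.606: |R|=0.89978 <1
  x=-4.915: |R|=0.72873 <1
  x=-8.600: |R|=1.03550 >1
  x=-8.533: |R|=1.03173 >1
So |R|<1 on (-8.0000, 0).

left endpoint -8.0000.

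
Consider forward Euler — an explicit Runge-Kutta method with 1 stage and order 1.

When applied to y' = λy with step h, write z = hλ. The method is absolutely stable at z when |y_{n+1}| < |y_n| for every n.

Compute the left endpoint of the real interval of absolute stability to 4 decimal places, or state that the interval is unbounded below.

z* = -2.0000.

Set f=λy, z=hλ:
  order 1, 1-stage ⇒ R(z)=1+z
  (e.g. R(-1.63)=-0.63000, |R|=0.63000)

Boundary: |R(x)|=1, x<0.
x=-1.63: |R|=0.6300
|R(-1.77)|=0.7700 |R(-1.15)|=0.1500 |R(-0.83)|=0.1700
Bisect:
  x_lo=-2.3711 |R|=1.3711  x_hi=-0.2417 |R|=0.7583
  mid=-1.30642 |R|=0.30642 →hi
  mid=-1.83878 |R|=0.83878 →hi
  mid=-2.10496 |R|=1.10496 →lo
  mid=-1.97187 |R|=0.97187 →hi
  mid=-2.03842 |R|=1.03842 →lo
  mid=-2.00514 |R|=1.00514 →lo
  mid=-1.98851 |R|=0.98851 →hi
  ...
  [-2.00007,-1.99994] ⇒ x*=-2.0000
Stable set (-2.0000, 0).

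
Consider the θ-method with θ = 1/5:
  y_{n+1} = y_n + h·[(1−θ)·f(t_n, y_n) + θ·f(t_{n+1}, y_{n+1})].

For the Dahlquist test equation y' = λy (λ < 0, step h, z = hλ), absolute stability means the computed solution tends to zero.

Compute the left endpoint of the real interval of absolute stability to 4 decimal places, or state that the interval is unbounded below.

With y'=λy (z=hλ):
  y_{n+1} = y_n + z·[4/5·y_n + 1/5·y_{n+1}] ⇒ (1 − 1/5z)y_{n+1} = (1 + 4/5z)y_n
  R(z) = (1 + 4/5z)/(1 − 1/5z).

Need |R(x)|<1, x<0.
x=-0.48: |R|=0.5620
R=−1: 1+4/5x = −1+1/5x ⇒ -3/5x=2 ⇒ x=2/(-3/5)=-3.3333
Confirm numerically:
  x=-3.101: |R|=0.91396 <1
  x=-2.792: |R|=0.79158 <1
  x=-2.425: |R|=0.63300 <1
  x=-1.474: |R|=0.13840 <1
  x=-3.486: |R|=1.05397 >1
  x=-3.399: |R|=1.02346 >1
So |R|<1 on (-3.3333, 0).

z* = -3.3333.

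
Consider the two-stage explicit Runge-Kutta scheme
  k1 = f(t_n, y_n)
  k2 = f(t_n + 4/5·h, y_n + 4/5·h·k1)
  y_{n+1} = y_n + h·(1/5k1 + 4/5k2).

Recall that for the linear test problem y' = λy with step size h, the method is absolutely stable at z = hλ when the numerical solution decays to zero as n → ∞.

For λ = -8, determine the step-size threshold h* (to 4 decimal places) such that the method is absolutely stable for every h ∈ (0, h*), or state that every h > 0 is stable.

With y'=λy (z=hλ):
  k1=λy_n ⇒ h·k1=z·y_n;  k2=λ(1+4/5z)y_n ⇒ h·k2=z(1+4/5z)y_n
  y_{n+1}/y_n = 1 + 1/5z + 4/5z(1+4/5z) = 1 + z + 16/25z²
  R(z) = 1 + z + 16/25z².

Solve |R(x)|<1 on ℝ⁻.
x=-1.48: |R|=0.9219
R=1: x+16/25x²=0 ⇒ x=−25/16=-1.5625; min R=1−1/(4·16/25)=0.6094>−1
Confirm numerically:
  x=-1.450: |R|=0.89560 <1
  x=-1.403: |R|=0.85678 <1
  x=-1.293: |R|=0.77698 <1
  x=-1.083: |R|=0.66765 <1
  x=-2.135: |R|=1.78226 >1
  x=-1.633: |R|=1.07368 >1
Interval (-1.5625, 0).

(-1.5625,0); λ=-8 ⇒ h* = (25/16)/8 = 0.1953.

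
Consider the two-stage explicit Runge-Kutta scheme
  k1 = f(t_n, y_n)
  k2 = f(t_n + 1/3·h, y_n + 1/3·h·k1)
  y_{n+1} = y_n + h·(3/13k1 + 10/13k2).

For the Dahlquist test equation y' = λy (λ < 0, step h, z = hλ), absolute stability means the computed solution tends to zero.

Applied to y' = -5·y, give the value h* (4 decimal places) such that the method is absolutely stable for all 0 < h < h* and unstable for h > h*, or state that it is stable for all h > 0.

(-3.9000,0); λ=-5 ⇒ h* = (39/10)/5 = 0.7800.

On y'=λy, z=hλ:
  k1=λy_n ⇒ h·k1=z·y_n;  k2=λ(1+1/3z)y_n ⇒ h·k2=z(1+1/3z)y_n
  y_{n+1}/y_n = 1 + 3/13z + 10/13z(1+1/3z) = 1 + z + 10/39z²
  R(z) = 1 + z + 10/39z².

Need |R(x)|<1, x<0.
x=-1.51: |R|=0.0746
R=1: x+10/39x²=0 ⇒ x=−39/10=-3.9000; min R=1−1/(4·10/39)=0.0250>−1
Confirm numerically:
  x=-3.774: |R|=0.87807 <1
  x=-2.736: |R|=0.18341 <1
  x=-2.608: |R|=0.13602 <1
  x=-4.172: |R|=1.29097 >1
  x=-4.138: |R|=1.25252 >1
  x=-4.002: |R|=1.10467 >1
So |R|<1 on (-3.9000, 0).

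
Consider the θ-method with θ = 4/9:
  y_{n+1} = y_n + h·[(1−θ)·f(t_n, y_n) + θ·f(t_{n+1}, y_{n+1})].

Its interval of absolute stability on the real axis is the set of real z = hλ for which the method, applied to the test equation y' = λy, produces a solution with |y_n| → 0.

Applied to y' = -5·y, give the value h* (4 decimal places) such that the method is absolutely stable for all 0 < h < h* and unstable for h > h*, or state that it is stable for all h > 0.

(-18.0000,0); λ=-5 ⇒ h* = (18)/5 = 3.6000.

Set f=λy, z=hλ:
  y_{n+1} = y_n + z·[5/9·y_n + 4/9·y_{n+1}] ⇒ (1 − 4/9z)y_{n+1} = (1 + 5/9z)y_n
  R(z) = (1 + 5/9z)/(1 − 4/9z).

Solve |R(x)|<1 on ℝ⁻.
x=-0.56: |R|=0.5516
R=−1: 1+5/9x = −1+4/9x ⇒ -1/9x=2 ⇒ x=2/(-1/9)=-18.0000
Confirm numerically:
  x=-14.270: |R|=0.94355 <1
  x=-14.034: |R|=0.93911 <1
  x=-7.616: |R|=0.73687 <1
  x=-18.459: |R|=1.00554 >1
  x=-18.457: |R|=1.00552 >1
So |R|<1 on (-18.0000, 0).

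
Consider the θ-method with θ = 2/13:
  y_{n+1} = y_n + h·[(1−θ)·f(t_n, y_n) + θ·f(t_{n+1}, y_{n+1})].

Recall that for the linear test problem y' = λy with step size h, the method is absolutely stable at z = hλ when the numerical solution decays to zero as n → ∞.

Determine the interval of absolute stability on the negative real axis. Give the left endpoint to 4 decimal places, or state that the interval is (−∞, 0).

z∈(-2.8889,0).

Set f=λy, z=hλ:
  y_{n+1} = y_n + z·[11/13·y_n + 2/13·y_{n+1}] ⇒ (1 − 2/13z)y_{n+1} = (1 + 11/13z)y_n
  Hence R(z) = (1 + 11/13z)/(1 − 2/13z).

Boundary: |R(x)|=1, x<0.
x=-1.2: |R|=0.0130
R=−1: 1+11/13x = −1+2/13x ⇒ -9/13x=2 ⇒ x=2/(-9/13)=-2.8889
Confirm numerically:
  x=-2.440: |R|=0.77405 <1
  x=-2.143: |R|=0.61165 <1
  x=-1.303: |R|=0.08542 <1
  x=-3.354: |R|=1.21240 >1
  x=-3.091: |R|=1.09483 >1
So |R|<1 on (-2.8889, 0).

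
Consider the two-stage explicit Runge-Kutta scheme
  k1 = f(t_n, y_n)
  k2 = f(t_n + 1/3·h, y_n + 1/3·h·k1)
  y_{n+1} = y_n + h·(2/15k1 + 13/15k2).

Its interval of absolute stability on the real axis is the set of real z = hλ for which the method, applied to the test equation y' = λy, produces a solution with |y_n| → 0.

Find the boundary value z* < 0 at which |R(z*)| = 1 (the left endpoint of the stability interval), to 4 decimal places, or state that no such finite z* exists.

z* = -3.4615.

On y'=λy, z=hλ:
  k1=λy_n ⇒ h·k1=z·y_n;  k2=λ(1+1/3z)y_n ⇒ h·k2=z(1+1/3z)y_n
  y_{n+1}/y_n = 1 + 2/15z + 13/15z(1+1/3z) = 1 + z + 13/45z²
  Hence R(z) = 1 + z + 13/45z².

Find x<0 with |R(x)|<1.
x=-1.74: |R|=0.1346
R=1: x+13/45x²=0 ⇒ x=−45/13=-3.4615; min R=1−1/(4·13/45)=0.1346>−1
Confirm numerically:
  x=-3.432: |R|=0.97071 <1
  x=-2.388: |R|=0.25940 <1
  x=-2.305: |R|=0.22987 <1
  x=-3.791: |R|=1.36082 >1
  x=-3.627: |R|=1.17337 >1
Interval (-3.4615, 0).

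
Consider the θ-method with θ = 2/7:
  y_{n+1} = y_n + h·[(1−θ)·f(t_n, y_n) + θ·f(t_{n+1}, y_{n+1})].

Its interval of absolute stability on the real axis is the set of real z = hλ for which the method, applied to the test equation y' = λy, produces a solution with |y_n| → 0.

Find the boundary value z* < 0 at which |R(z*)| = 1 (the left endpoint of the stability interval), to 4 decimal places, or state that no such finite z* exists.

On y'=λy, z=hλ:
  y_{n+1} = y_n + z·[5/7·y_n + 2/7·y_{n+1}] ⇒ (1 − 2/7z)y_{n+1} = (1 + 5/7z)y_n
  so R(z) = (1 + 5/7z)/(1 − 2/7z).

Find x<0 with |R(x)|<1.
x=-1.11: |R|=0.1573
R=−1: 1+5/7x = −1+2/7x ⇒ -3/7x=2 ⇒ x=2/(-3/7)=-4.6667
Confirm numerically:
  x=-3.178: |R|=0.66562 <1
  x=-1.992: |R|=0.26948 <1
  x=-1.950: |R|=0.25229 <1
  x=-5.170: |R|=1.08708 >1
  x=-4.927: |R|=1.04634 >1
Stable set (-4.6667, 0).

left endpoint -4.6667.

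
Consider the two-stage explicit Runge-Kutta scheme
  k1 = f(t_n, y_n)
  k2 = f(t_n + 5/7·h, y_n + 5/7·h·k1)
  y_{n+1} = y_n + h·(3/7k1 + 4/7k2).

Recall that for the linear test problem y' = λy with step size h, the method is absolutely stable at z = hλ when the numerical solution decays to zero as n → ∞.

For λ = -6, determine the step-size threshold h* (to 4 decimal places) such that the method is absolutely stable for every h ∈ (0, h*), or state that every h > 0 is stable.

(-2.4500,0); λ=-6 ⇒ h* = (49/20)/6 = 0.4083.

Test eqn y'=λy, z=hλ:
  k1=λy_n ⇒ h·k1=z·y_n;  k2=λ(1+5/7z)y_n ⇒ h·k2=z(1+5/7z)y_n
  y_{n+1}/y_n = 1 + 3/7z + 4/7z(1+5/7z) = 1 + z + 20/49z²
  so R(z) = 1 + z + 20/49z².

Solve |R(x)|<1 on ℝ⁻.
x=-1.08: |R|=0.3961
R=1: x+20/49x²=0 ⇒ x=−49/20=-2.4500; min R=1−1/(4·20/49)=0.3875>−1
Confirm numerically:
  x=-2.019: |R|=0.64482 <1
  x=-1.984: |R|=0.62264 <1
  x=-1.697: |R|=0.47843 <1
  x=-2.820: |R|=1.42588 >1
  x=-2.607: |R|=1.16706 >1
  x=-2.492: |R|=1.04272 >1
Interval (-2.4500, 0).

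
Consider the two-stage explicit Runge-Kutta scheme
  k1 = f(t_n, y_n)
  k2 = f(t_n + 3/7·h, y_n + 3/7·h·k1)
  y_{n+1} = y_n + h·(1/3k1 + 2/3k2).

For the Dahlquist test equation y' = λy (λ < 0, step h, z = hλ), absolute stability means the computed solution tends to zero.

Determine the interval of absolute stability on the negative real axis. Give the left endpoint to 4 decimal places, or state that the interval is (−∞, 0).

(-3.5000, 0).

With y'=λy (z=hλ):
  k1=λy_n ⇒ h·k1=z·y_n;  k2=λ(1+3/7z)y_n ⇒ h·k2=z(1+3/7z)y_n
  y_{n+1}/y_n = 1 + 1/3z + 2/3z(1+3/7z) = 1 + z + 2/7z²
  Hence R(z) = 1 + z + 2/7z².

Need |R(x)|<1, x<0.
x=-0.3: |R|=0.7257
R=1: x+2/7x²=0 ⇒ x=−7/2=-3.5000; min R=1−1/(4·2/7)=0.1250>−1
Confirm numerically:
  x=-3.372: |R|=0.87668 <1
  x=-3.022: |R|=0.58728 <1
  x=-2.275: |R|=0.20375 <1
  x=-1.462: |R|=0.14870 <1
  x=-4.041: |R|=1.62462 >1
  x=-3.751: |R|=1.26900 >1
Stable set (-3.5000, 0).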